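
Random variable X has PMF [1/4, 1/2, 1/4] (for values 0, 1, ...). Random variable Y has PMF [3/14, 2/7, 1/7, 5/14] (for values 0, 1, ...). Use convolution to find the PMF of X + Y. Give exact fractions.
P(X+Y=k) = Σ_i P(X=i)·P(Y=k-i) — a convolution of [1/4, 1/2, 1/4] and [3/14, 2/7, 1/7, 5/14]. P(X+Y=0) = (1/4)×(3/14) = 3/56; P(X+Y=1) = (1/4)×(2/7) + (1/2)×(3/14) = 1/14 + 3/28 = 5/28; P(X+Y=2) = (1/4)×(1/7) + (1/2)×(2/7) + (1/4)×(3/14) = 1/28 + 1/7 + 3/56 = 13/56; P(X+Y=3) = (1/4)×(5/14) + (1/2)×(1/7) + (1/4)×(2/7) = 5/56 + 1/14 + 1/14 = 13/56; P(X+Y=4) = (1/2)×(5/14) + (1/4)×(1/7) = 5/28 + 1/28 = 3/14; P(X+Y=5) = (1/4)×(5/14) = 5/56. PMF: [3/56, 5/28, 13/56, 13/56, 3/14, 5/56] (sums to 1 ✓)

[3/56, 5/28, 13/56, 13/56, 3/14, 5/56]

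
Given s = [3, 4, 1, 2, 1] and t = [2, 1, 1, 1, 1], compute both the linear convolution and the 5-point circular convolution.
Linear: y_lin[0] = 3×2 = 6; y_lin[1] = 3×1 + 4×2 = 11; y_lin[2] = 3×1 + 4×1 + 1×2 = 9; y_lin[3] = 3×1 + 4×1 + 1×1 + 2×2 = 12; y_lin[4] = 3×1 + 4×1 + 1×1 + 2×1 + 1×2 = 12; y_lin[5] = 4×1 + 1×1 + 2×1 + 1×1 = 8; y_lin[6] = 1×1 + 2×1 + 1×1 = 4; y_lin[7] = 2×1 + 1×1 = 3; y_lin[8] = 1×1 = 1 → [6, 11, 9, 12, 12, 8, 4, 3, 1]. Circular (length 5): y[0] = 3×2 + 4×1 + 1×1 + 2×1 + 1×1 = 14; y[1] = 3×1 + 4×2 + 1×1 + 2×1 + 1×1 = 15; y[2] = 3×1 + 4×1 + 1×2 + 2×1 + 1×1 = 12; y[3] = 3×1 + 4×1 + 1×1 + 2×2 + 1×1 = 13; y[4] = 3×1 + 4×1 + 1×1 + 2×1 + 1×2 = 12 → [14, 15, 12, 13, 12]

Linear: [6, 11, 9, 12, 12, 8, 4, 3, 1], Circular: [14, 15, 12, 13, 12]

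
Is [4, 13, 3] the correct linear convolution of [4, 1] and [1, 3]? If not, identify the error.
Recompute linear convolution of [4, 1] and [1, 3]: y[0] = 4×1 = 4; y[1] = 4×3 + 1×1 = 13; y[2] = 1×3 = 3 → [4, 13, 3]. Given [4, 13, 3] matches, so answer: Yes

Yes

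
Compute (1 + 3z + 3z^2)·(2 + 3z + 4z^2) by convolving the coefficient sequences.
Ascending coefficients: a = [1, 3, 3], b = [2, 3, 4]. c[0] = 1×2 = 2; c[1] = 1×3 + 3×2 = 9; c[2] = 1×4 + 3×3 + 3×2 = 19; c[3] = 3×4 + 3×3 = 21; c[4] = 3×4 = 12. Result coefficients: [2, 9, 19, 21, 12] → 2 + 9z + 19z^2 + 21z^3 + 12z^4

2 + 9z + 19z^2 + 21z^3 + 12z^4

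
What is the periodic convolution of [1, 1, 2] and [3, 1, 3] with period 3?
Use y[k] = Σ_j f[j]·g[(k-j) mod 3]. y[0] = 1×3 + 1×3 + 2×1 = 8; y[1] = 1×1 + 1×3 + 2×3 = 10; y[2] = 1×3 + 1×1 + 2×3 = 10. Result: [8, 10, 10]

[8, 10, 10]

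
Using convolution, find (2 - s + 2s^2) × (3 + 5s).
Ascending coefficients: a = [2, -1, 2], b = [3, 5]. c[0] = 2×3 = 6; c[1] = 2×5 + -1×3 = 7; c[2] = -1×5 + 2×3 = 1; c[3] = 2×5 = 10. Result coefficients: [6, 7, 1, 10] → 6 + 7s + s^2 + 10s^3

6 + 7s + s^2 + 10s^3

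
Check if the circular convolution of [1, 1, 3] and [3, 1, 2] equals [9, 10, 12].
Recompute circular convolution of [1, 1, 3] and [3, 1, 2]: y[0] = 1×3 + 1×2 + 3×1 = 8; y[1] = 1×1 + 1×3 + 3×2 = 10; y[2] = 1×2 + 1×1 + 3×3 = 12 → [8, 10, 12]. Compare to given [9, 10, 12]: they differ at index 0: given 9, correct 8, so answer: No

No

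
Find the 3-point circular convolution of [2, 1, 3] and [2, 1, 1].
Use y[k] = Σ_j a[j]·b[(k-j) mod 3]. y[0] = 2×2 + 1×1 + 3×1 = 8; y[1] = 2×1 + 1×2 + 3×1 = 7; y[2] = 2×1 + 1×1 + 3×2 = 9. Result: [8, 7, 9]

[8, 7, 9]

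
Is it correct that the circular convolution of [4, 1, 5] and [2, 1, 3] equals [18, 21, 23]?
Recompute circular convolution of [4, 1, 5] and [2, 1, 3]: y[0] = 4×2 + 1×3 + 5×1 = 16; y[1] = 4×1 + 1×2 + 5×3 = 21; y[2] = 4×3 + 1×1 + 5×2 = 23 → [16, 21, 23]. Compare to given [18, 21, 23]: they differ at index 0: given 18, correct 16, so answer: No

No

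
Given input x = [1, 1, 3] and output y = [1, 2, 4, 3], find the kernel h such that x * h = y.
Output length 4 = len(x) + len(h) - 1 ⇒ len(h) = 2. Solve h forward using h[k] = (y[k] - Σ_{i≥1} x[i]·h[k-i]) / x[0]: h[0] = y[0] / x[0] = 1 / 1 = 1; h[1] = (y[1] - 1×1) / x[0] = (2 - 1×1) / 1 = 1. So h = [1, 1]. Forward-check [1, 1, 3] * [1, 1]: y[0] = 1×1 = 1; y[1] = 1×1 + 1×1 = 2; y[2] = 1×1 + 3×1 = 4; y[3] = 3×1 = 3 → [1, 2, 4, 3] ✓

[1, 1]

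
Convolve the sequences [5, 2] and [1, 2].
y[0] = 5×1 = 5; y[1] = 5×2 + 2×1 = 12; y[2] = 2×2 = 4

[5, 12, 4]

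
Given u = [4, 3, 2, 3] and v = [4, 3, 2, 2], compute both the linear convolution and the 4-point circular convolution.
Linear: y_lin[0] = 4×4 = 16; y_lin[1] = 4×3 + 3×4 = 24; y_lin[2] = 4×2 + 3×3 + 2×4 = 25; y_lin[3] = 4×2 + 3×2 + 2×3 + 3×4 = 32; y_lin[4] = 3×2 + 2×2 + 3×3 = 19; y_lin[5] = 2×2 + 3×2 = 10; y_lin[6] = 3×2 = 6 → [16, 24, 25, 32, 19, 10, 6]. Circular (length 4): y[0] = 4×4 + 3×2 + 2×2 + 3×3 = 35; y[1] = 4×3 + 3×4 + 2×2 + 3×2 = 34; y[2] = 4×2 + 3×3 + 2×4 + 3×2 = 31; y[3] = 4×2 + 3×2 + 2×3 + 3×4 = 32 → [35, 34, 31, 32]

Linear: [16, 24, 25, 32, 19, 10, 6], Circular: [35, 34, 31, 32]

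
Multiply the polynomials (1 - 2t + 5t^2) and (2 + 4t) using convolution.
Ascending coefficients: a = [1, -2, 5], b = [2, 4]. c[0] = 1×2 = 2; c[1] = 1×4 + -2×2 = 0; c[2] = -2×4 + 5×2 = 2; c[3] = 5×4 = 20. Result coefficients: [2, 0, 2, 20] → 2 + 2t^2 + 20t^3

2 + 2t^2 + 20t^3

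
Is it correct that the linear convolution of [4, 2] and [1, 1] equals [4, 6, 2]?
Recompute linear convolution of [4, 2] and [1, 1]: y[0] = 4×1 = 4; y[1] = 4×1 + 2×1 = 6; y[2] = 2×1 = 2 → [4, 6, 2]. Given [4, 6, 2] matches, so answer: Yes

Yes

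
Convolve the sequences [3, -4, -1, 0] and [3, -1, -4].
y[0] = 3×3 = 9; y[1] = 3×-1 + -4×3 = -15; y[2] = 3×-4 + -4×-1 + -1×3 = -11; y[3] = -4×-4 + -1×-1 + 0×3 = 17; y[4] = -1×-4 + 0×-1 = 4; y[5] = 0×-4 = 0

[9, -15, -11, 17, 4, 0]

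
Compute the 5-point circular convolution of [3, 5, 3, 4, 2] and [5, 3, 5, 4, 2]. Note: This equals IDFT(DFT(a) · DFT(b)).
Either evaluate y[k] = Σ_j a[j]·b[(k-j) mod 5] directly, or use IDFT(DFT(a) · DFT(b)). y[0] = 3×5 + 5×2 + 3×4 + 4×5 + 2×3 = 63; y[1] = 3×3 + 5×5 + 3×2 + 4×4 + 2×5 = 66; y[2] = 3×5 + 5×3 + 3×5 + 4×2 + 2×4 = 61; y[3] = 3×4 + 5×5 + 3×3 + 4×5 + 2×2 = 70; y[4] = 3×2 + 5×4 + 3×5 + 4×3 + 2×5 = 63. Result: [63, 66, 61, 70, 63]

[63, 66, 61, 70, 63]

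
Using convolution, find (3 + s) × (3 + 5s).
Ascending coefficients: a = [3, 1], b = [3, 5]. c[0] = 3×3 = 9; c[1] = 3×5 + 1×3 = 18; c[2] = 1×5 = 5. Result coefficients: [9, 18, 5] → 9 + 18s + 5s^2

9 + 18s + 5s^2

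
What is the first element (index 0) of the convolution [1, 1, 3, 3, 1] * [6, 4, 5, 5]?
Use y[k] = Σ_i a[i]·b[k-i] at k=0. y[0] = 1×6 = 6

6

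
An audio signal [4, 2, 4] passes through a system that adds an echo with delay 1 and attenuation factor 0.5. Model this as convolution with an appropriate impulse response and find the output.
Direct-path + delayed-attenuated-path model → impulse response h = [1, 0.5] (1 at lag 0, 0.5 at lag 1). Output y[n] = x[n] + 0.5·x[n - 1] (with x[n] = 0 outside 0..2): y[0] = 4 + 0.5×0 = 4; y[1] = 2 + 0.5×4 = 4.0; y[2] = 4 + 0.5×2 = 5.0; y[3] = 0 + 0.5×4 = 2.0. So y = [4, 4.0, 5.0, 2.0]

[4, 4.0, 5.0, 2.0]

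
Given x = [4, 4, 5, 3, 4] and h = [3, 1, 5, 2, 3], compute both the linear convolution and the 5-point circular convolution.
Linear: y_lin[0] = 4×3 = 12; y_lin[1] = 4×1 + 4×3 = 16; y_lin[2] = 4×5 + 4×1 + 5×3 = 39; y_lin[3] = 4×2 + 4×5 + 5×1 + 3×3 = 42; y_lin[4] = 4×3 + 4×2 + 5×5 + 3×1 + 4×3 = 60; y_lin[5] = 4×3 + 5×2 + 3×5 + 4×1 = 41; y_lin[6] = 5×3 + 3×2 + 4×5 = 41; y_lin[7] = 3×3 + 4×2 = 17; y_lin[8] = 4×3 = 12 → [12, 16, 39, 42, 60, 41, 41, 17, 12]. Circular (length 5): y[0] = 4×3 + 4×3 + 5×2 + 3×5 + 4×1 = 53; y[1] = 4×1 + 4×3 + 5×3 + 3×2 + 4×5 = 57; y[2] = 4×5 + 4×1 + 5×3 + 3×3 + 4×2 = 56; y[3] = 4×2 + 4×5 + 5×1 + 3×3 + 4×3 = 54; y[4] = 4×3 + 4×2 + 5×5 + 3×1 + 4×3 = 60 → [53, 57, 56, 54, 60]

Linear: [12, 16, 39, 42, 60, 41, 41, 17, 12], Circular: [53, 57, 56, 54, 60]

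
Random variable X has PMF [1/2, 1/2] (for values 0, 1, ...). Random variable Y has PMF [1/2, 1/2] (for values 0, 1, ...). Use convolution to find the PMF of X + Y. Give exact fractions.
P(X+Y=k) = Σ_i P(X=i)·P(Y=k-i) — a convolution of [1/2, 1/2] and [1/2, 1/2]. P(X+Y=0) = (1/2)×(1/2) = 1/4; P(X+Y=1) = (1/2)×(1/2) + (1/2)×(1/2) = 1/4 + 1/4 = 1/2; P(X+Y=2) = (1/2)×(1/2) = 1/4. PMF: [1/4, 1/2, 1/4] (sums to 1 ✓)

[1/4, 1/2, 1/4]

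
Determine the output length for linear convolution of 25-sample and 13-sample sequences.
Linear/full convolution length: m + n - 1 = 25 + 13 - 1 = 37

37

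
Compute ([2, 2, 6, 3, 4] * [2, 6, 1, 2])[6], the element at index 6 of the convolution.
Use y[k] = Σ_i a[i]·b[k-i] at k=6. y[6] = 3×2 + 4×1 = 10

10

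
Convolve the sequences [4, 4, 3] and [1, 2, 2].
y[0] = 4×1 = 4; y[1] = 4×2 + 4×1 = 12; y[2] = 4×2 + 4×2 + 3×1 = 19; y[3] = 4×2 + 3×2 = 14; y[4] = 3×2 = 6

[4, 12, 19, 14, 6]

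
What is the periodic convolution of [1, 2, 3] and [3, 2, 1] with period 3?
Use y[k] = Σ_j u[j]·v[(k-j) mod 3]. y[0] = 1×3 + 2×1 + 3×2 = 11; y[1] = 1×2 + 2×3 + 3×1 = 11; y[2] = 1×1 + 2×2 + 3×3 = 14. Result: [11, 11, 14]

[11, 11, 14]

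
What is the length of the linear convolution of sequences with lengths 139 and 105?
Linear/full convolution length: m + n - 1 = 139 + 105 - 1 = 243

243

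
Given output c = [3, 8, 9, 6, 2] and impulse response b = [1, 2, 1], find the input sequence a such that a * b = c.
Deconvolve c=[3, 8, 9, 6, 2] by b=[1, 2, 1]. Since b[0]=1, solve forward: a[0] = c[0] / 1 = 3; a[1] = (c[1] - 3×2) / 1 = 2; a[2] = (c[2] - 2×2 - 3×1) / 1 = 2. So a = [3, 2, 2]. Check by forward convolution: c[0] = 3×1 = 3; c[1] = 3×2 + 2×1 = 8; c[2] = 3×1 + 2×2 + 2×1 = 9; c[3] = 2×1 + 2×2 = 6; c[4] = 2×1 = 2

[3, 2, 2]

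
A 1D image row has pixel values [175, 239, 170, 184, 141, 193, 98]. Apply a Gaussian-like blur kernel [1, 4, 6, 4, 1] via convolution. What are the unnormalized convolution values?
Convolve image row [175, 239, 170, 184, 141, 193, 98] with kernel [1, 4, 6, 4, 1]: y[0] = 175×1 = 175; y[1] = 175×4 + 239×1 = 939; y[2] = 175×6 + 239×4 + 170×1 = 2176; y[3] = 175×4 + 239×6 + 170×4 + 184×1 = 2998; y[4] = 175×1 + 239×4 + 170×6 + 184×4 + 141×1 = 3028; y[5] = 239×1 + 170×4 + 184×6 + 141×4 + 193×1 = 2780; y[6] = 170×1 + 184×4 + 141×6 + 193×4 + 98×1 = 2622; y[7] = 184×1 + 141×4 + 193×6 + 98×4 = 2298; y[8] = 141×1 + 193×4 + 98×6 = 1501; y[9] = 193×1 + 98×4 = 585; y[10] = 98×1 = 98 → [175, 939, 2176, 2998, 3028, 2780, 2622, 2298, 1501, 585, 98]. Normalization factor = sum(kernel) = 16.

[175, 939, 2176, 2998, 3028, 2780, 2622, 2298, 1501, 585, 98]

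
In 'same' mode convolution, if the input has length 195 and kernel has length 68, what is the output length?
'Same' mode returns an output with the same length as the input: 195

195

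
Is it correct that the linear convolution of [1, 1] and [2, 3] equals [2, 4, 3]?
Recompute linear convolution of [1, 1] and [2, 3]: y[0] = 1×2 = 2; y[1] = 1×3 + 1×2 = 5; y[2] = 1×3 = 3 → [2, 5, 3]. Compare to given [2, 4, 3]: they differ at index 1: given 4, correct 5, so answer: No

No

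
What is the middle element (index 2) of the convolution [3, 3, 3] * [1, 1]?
Use y[k] = Σ_i a[i]·b[k-i] at k=2. y[2] = 3×1 + 3×1 = 6

6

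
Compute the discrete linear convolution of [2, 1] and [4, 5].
y[0] = 2×4 = 8; y[1] = 2×5 + 1×4 = 14; y[2] = 1×5 = 5

[8, 14, 5]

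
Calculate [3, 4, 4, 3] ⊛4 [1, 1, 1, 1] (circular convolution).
Use y[k] = Σ_j u[j]·v[(k-j) mod 4]. y[0] = 3×1 + 4×1 + 4×1 + 3×1 = 14; y[1] = 3×1 + 4×1 + 4×1 + 3×1 = 14; y[2] = 3×1 + 4×1 + 4×1 + 3×1 = 14; y[3] = 3×1 + 4×1 + 4×1 + 3×1 = 14. Result: [14, 14, 14, 14]

[14, 14, 14, 14]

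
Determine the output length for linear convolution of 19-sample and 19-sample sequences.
Linear/full convolution length: m + n - 1 = 19 + 19 - 1 = 37

37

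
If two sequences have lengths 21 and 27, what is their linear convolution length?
Linear/full convolution length: m + n - 1 = 21 + 27 - 1 = 47

47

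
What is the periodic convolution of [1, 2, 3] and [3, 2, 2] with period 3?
Use y[k] = Σ_j f[j]·g[(k-j) mod 3]. y[0] = 1×3 + 2×2 + 3×2 = 13; y[1] = 1×2 + 2×3 + 3×2 = 14; y[2] = 1×2 + 2×2 + 3×3 = 15. Result: [13, 14, 15]

[13, 14, 15]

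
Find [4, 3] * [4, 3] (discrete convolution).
y[0] = 4×4 = 16; y[1] = 4×3 + 3×4 = 24; y[2] = 3×3 = 9

[16, 24, 9]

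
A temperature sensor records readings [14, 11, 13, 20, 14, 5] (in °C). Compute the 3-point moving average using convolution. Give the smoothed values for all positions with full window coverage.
3-point moving average kernel = [1, 1, 1]. Apply in 'valid' mode (full window coverage): avg[0] = (14 + 11 + 13) / 3 = 12.67; avg[1] = (11 + 13 + 20) / 3 = 14.67; avg[2] = (13 + 20 + 14) / 3 = 15.67; avg[3] = (20 + 14 + 5) / 3 = 13.0. Smoothed values: [12.67, 14.67, 15.67, 13.0]

[12.67, 14.67, 15.67, 13.0]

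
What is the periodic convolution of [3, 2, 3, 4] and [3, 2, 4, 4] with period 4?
Use y[k] = Σ_j f[j]·g[(k-j) mod 4]. y[0] = 3×3 + 2×4 + 3×4 + 4×2 = 37; y[1] = 3×2 + 2×3 + 3×4 + 4×4 = 40; y[2] = 3×4 + 2×2 + 3×3 + 4×4 = 41; y[3] = 3×4 + 2×4 + 3×2 + 4×3 = 38. Result: [37, 40, 41, 38]

[37, 40, 41, 38]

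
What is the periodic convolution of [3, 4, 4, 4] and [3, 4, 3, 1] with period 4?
Use y[k] = Σ_j u[j]·v[(k-j) mod 4]. y[0] = 3×3 + 4×1 + 4×3 + 4×4 = 41; y[1] = 3×4 + 4×3 + 4×1 + 4×3 = 40; y[2] = 3×3 + 4×4 + 4×3 + 4×1 = 41; y[3] = 3×1 + 4×3 + 4×4 + 4×3 = 43. Result: [41, 40, 41, 43]

[41, 40, 41, 43]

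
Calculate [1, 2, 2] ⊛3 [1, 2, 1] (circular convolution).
Use y[k] = Σ_j u[j]·v[(k-j) mod 3]. y[0] = 1×1 + 2×1 + 2×2 = 7; y[1] = 1×2 + 2×1 + 2×1 = 6; y[2] = 1×1 + 2×2 + 2×1 = 7. Result: [7, 6, 7]

[7, 6, 7]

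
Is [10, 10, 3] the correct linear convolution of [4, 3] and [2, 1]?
Recompute linear convolution of [4, 3] and [2, 1]: y[0] = 4×2 = 8; y[1] = 4×1 + 3×2 = 10; y[2] = 3×1 = 3 → [8, 10, 3]. Compare to given [10, 10, 3]: they differ at index 0: given 10, correct 8, so answer: No

No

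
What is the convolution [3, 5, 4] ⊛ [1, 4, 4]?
y[0] = 3×1 = 3; y[1] = 3×4 + 5×1 = 17; y[2] = 3×4 + 5×4 + 4×1 = 36; y[3] = 5×4 + 4×4 = 36; y[4] = 4×4 = 16

[3, 17, 36, 36, 16]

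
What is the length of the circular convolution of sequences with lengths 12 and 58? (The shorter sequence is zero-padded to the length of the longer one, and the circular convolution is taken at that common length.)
Circular convolution (zero-padding the shorter input) has length max(m, n) = max(12, 58) = 58

58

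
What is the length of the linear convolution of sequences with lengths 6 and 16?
Linear/full convolution length: m + n - 1 = 6 + 16 - 1 = 21

21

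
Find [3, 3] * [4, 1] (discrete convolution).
y[0] = 3×4 = 12; y[1] = 3×1 + 3×4 = 15; y[2] = 3×1 = 3

[12, 15, 3]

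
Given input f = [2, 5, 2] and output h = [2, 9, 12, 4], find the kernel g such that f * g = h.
Output length 4 = len(f) + len(g) - 1 ⇒ len(g) = 2. Solve g forward using g[k] = (h[k] - Σ_{i≥1} f[i]·g[k-i]) / f[0]: g[0] = h[0] / f[0] = 2 / 2 = 1; g[1] = (h[1] - 5×1) / f[0] = (9 - 5×1) / 2 = 2. So g = [1, 2]. Forward-check [2, 5, 2] * [1, 2]: h[0] = 2×1 = 2; h[1] = 2×2 + 5×1 = 9; h[2] = 5×2 + 2×1 = 12; h[3] = 2×2 = 4 → [2, 9, 12, 4] ✓

[1, 2]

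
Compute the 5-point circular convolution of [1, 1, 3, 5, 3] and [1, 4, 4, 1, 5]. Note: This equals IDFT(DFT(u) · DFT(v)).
Either evaluate y[k] = Σ_j u[j]·v[(k-j) mod 5] directly, or use IDFT(DFT(u) · DFT(v)). y[0] = 1×1 + 1×5 + 3×1 + 5×4 + 3×4 = 41; y[1] = 1×4 + 1×1 + 3×5 + 5×1 + 3×4 = 37; y[2] = 1×4 + 1×4 + 3×1 + 5×5 + 3×1 = 39; y[3] = 1×1 + 1×4 + 3×4 + 5×1 + 3×5 = 37; y[4] = 1×5 + 1×1 + 3×4 + 5×4 + 3×1 = 41. Result: [41, 37, 39, 37, 41]

[41, 37, 39, 37, 41]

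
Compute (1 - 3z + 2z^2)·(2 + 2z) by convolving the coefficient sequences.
Ascending coefficients: a = [1, -3, 2], b = [2, 2]. c[0] = 1×2 = 2; c[1] = 1×2 + -3×2 = -4; c[2] = -3×2 + 2×2 = -2; c[3] = 2×2 = 4. Result coefficients: [2, -4, -2, 4] → 2 - 4z - 2z^2 + 4z^3

2 - 4z - 2z^2 + 4z^3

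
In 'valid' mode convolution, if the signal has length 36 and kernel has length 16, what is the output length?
'Valid' mode counts only positions where the kernel fully overlaps the signal: m - n + 1 = 36 - 16 + 1 = 21

21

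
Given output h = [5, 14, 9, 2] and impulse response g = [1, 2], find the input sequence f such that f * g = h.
Deconvolve h=[5, 14, 9, 2] by g=[1, 2]. Since g[0]=1, solve forward: f[0] = h[0] / 1 = 5; f[1] = (h[1] - 5×2) / 1 = 4; f[2] = (h[2] - 4×2) / 1 = 1. So f = [5, 4, 1]. Check by forward convolution: h[0] = 5×1 = 5; h[1] = 5×2 + 4×1 = 14; h[2] = 4×2 + 1×1 = 9; h[3] = 1×2 = 2

[5, 4, 1]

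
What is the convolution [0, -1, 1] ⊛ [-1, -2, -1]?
y[0] = 0×-1 = 0; y[1] = 0×-2 + -1×-1 = 1; y[2] = 0×-1 + -1×-2 + 1×-1 = 1; y[3] = -1×-1 + 1×-2 = -1; y[4] = 1×-1 = -1

[0, 1, 1, -1, -1]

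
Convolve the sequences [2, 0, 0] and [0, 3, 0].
y[0] = 2×0 = 0; y[1] = 2×3 + 0×0 = 6; y[2] = 2×0 + 0×3 + 0×0 = 0; y[3] = 0×0 + 0×3 = 0; y[4] = 0×0 = 0

[0, 6, 0, 0, 0]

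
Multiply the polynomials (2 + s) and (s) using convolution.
Ascending coefficients: a = [2, 1], b = [0, 1]. c[0] = 2×0 = 0; c[1] = 2×1 + 1×0 = 2; c[2] = 1×1 = 1. Result coefficients: [0, 2, 1] → 2s + s^2

2s + s^2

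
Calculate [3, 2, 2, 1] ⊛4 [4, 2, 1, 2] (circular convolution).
Use y[k] = Σ_j a[j]·b[(k-j) mod 4]. y[0] = 3×4 + 2×2 + 2×1 + 1×2 = 20; y[1] = 3×2 + 2×4 + 2×2 + 1×1 = 19; y[2] = 3×1 + 2×2 + 2×4 + 1×2 = 17; y[3] = 3×2 + 2×1 + 2×2 + 1×4 = 16. Result: [20, 19, 17, 16]

[20, 19, 17, 16]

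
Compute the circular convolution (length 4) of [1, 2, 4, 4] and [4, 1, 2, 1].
Use y[k] = Σ_j a[j]·b[(k-j) mod 4]. y[0] = 1×4 + 2×1 + 4×2 + 4×1 = 18; y[1] = 1×1 + 2×4 + 4×1 + 4×2 = 21; y[2] = 1×2 + 2×1 + 4×4 + 4×1 = 24; y[3] = 1×1 + 2×2 + 4×1 + 4×4 = 25. Result: [18, 21, 24, 25]

[18, 21, 24, 25]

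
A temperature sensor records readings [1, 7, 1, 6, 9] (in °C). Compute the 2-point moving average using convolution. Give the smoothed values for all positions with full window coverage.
2-point moving average kernel = [1, 1]. Apply in 'valid' mode (full window coverage): avg[0] = (1 + 7) / 2 = 4.0; avg[1] = (7 + 1) / 2 = 4.0; avg[2] = (1 + 6) / 2 = 3.5; avg[3] = (6 + 9) / 2 = 7.5. Smoothed values: [4.0, 4.0, 3.5, 7.5]

[4.0, 4.0, 3.5, 7.5]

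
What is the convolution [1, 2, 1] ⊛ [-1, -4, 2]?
y[0] = 1×-1 = -1; y[1] = 1×-4 + 2×-1 = -6; y[2] = 1×2 + 2×-4 + 1×-1 = -7; y[3] = 2×2 + 1×-4 = 0; y[4] = 1×2 = 2

[-1, -6, -7, 0, 2]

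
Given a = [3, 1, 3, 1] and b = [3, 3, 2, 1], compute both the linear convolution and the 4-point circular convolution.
Linear: y_lin[0] = 3×3 = 9; y_lin[1] = 3×3 + 1×3 = 12; y_lin[2] = 3×2 + 1×3 + 3×3 = 18; y_lin[3] = 3×1 + 1×2 + 3×3 + 1×3 = 17; y_lin[4] = 1×1 + 3×2 + 1×3 = 10; y_lin[5] = 3×1 + 1×2 = 5; y_lin[6] = 1×1 = 1 → [9, 12, 18, 17, 10, 5, 1]. Circular (length 4): y[0] = 3×3 + 1×1 + 3×2 + 1×3 = 19; y[1] = 3×3 + 1×3 + 3×1 + 1×2 = 17; y[2] = 3×2 + 1×3 + 3×3 + 1×1 = 19; y[3] = 3×1 + 1×2 + 3×3 + 1×3 = 17 → [19, 17, 19, 17]

Linear: [9, 12, 18, 17, 10, 5, 1], Circular: [19, 17, 19, 17]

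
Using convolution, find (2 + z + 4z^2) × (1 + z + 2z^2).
Ascending coefficients: a = [2, 1, 4], b = [1, 1, 2]. c[0] = 2×1 = 2; c[1] = 2×1 + 1×1 = 3; c[2] = 2×2 + 1×1 + 4×1 = 9; c[3] = 1×2 + 4×1 = 6; c[4] = 4×2 = 8. Result coefficients: [2, 3, 9, 6, 8] → 2 + 3z + 9z^2 + 6z^3 + 8z^4

2 + 3z + 9z^2 + 6z^3 + 8z^4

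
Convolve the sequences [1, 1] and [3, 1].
y[0] = 1×3 = 3; y[1] = 1×1 + 1×3 = 4; y[2] = 1×1 = 1

[3, 4, 1]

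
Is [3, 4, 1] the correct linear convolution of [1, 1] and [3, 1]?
Recompute linear convolution of [1, 1] and [3, 1]: y[0] = 1×3 = 3; y[1] = 1×1 + 1×3 = 4; y[2] = 1×1 = 1 → [3, 4, 1]. Given [3, 4, 1] matches, so answer: Yes

Yes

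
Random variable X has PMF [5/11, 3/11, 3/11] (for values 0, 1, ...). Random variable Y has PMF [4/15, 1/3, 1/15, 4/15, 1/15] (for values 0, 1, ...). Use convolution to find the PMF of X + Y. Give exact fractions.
P(X+Y=k) = Σ_i P(X=i)·P(Y=k-i) — a convolution of [5/11, 3/11, 3/11] and [4/15, 1/3, 1/15, 4/15, 1/15]. P(X+Y=0) = (5/11)×(4/15) = 4/33; P(X+Y=1) = (5/11)×(1/3) + (3/11)×(4/15) = 5/33 + 4/55 = 37/165; P(X+Y=2) = (5/11)×(1/15) + (3/11)×(1/3) + (3/11)×(4/15) = 1/33 + 1/11 + 4/55 = 32/165; P(X+Y=3) = (5/11)×(4/15) + (3/11)×(1/15) + (3/11)×(1/3) = 4/33 + 1/55 + 1/11 = 38/165; P(X+Y=4) = (5/11)×(1/15) + (3/11)×(4/15) + (3/11)×(1/15) = 1/33 + 4/55 + 1/55 = 4/33; P(X+Y=5) = (3/11)×(1/15) + (3/11)×(4/15) = 1/55 + 4/55 = 1/11; P(X+Y=6) = (3/11)×(1/15) = 1/55. PMF: [4/33, 37/165, 32/165, 38/165, 4/33, 1/11, 1/55] (sums to 1 ✓)

[4/33, 37/165, 32/165, 38/165, 4/33, 1/11, 1/55]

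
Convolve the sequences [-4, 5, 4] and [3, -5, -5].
y[0] = -4×3 = -12; y[1] = -4×-5 + 5×3 = 35; y[2] = -4×-5 + 5×-5 + 4×3 = 7; y[3] = 5×-5 + 4×-5 = -45; y[4] = 4×-5 = -20

[-12, 35, 7, -45, -20]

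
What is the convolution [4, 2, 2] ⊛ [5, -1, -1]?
y[0] = 4×5 = 20; y[1] = 4×-1 + 2×5 = 6; y[2] = 4×-1 + 2×-1 + 2×5 = 4; y[3] = 2×-1 + 2×-1 = -4; y[4] = 2×-1 = -2

[20, 6, 4, -4, -2]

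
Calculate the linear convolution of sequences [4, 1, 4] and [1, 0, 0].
y[0] = 4×1 = 4; y[1] = 4×0 + 1×1 = 1; y[2] = 4×0 + 1×0 + 4×1 = 4; y[3] = 1×0 + 4×0 = 0; y[4] = 4×0 = 0

[4, 1, 4, 0, 0]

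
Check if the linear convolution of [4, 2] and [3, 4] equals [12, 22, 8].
Recompute linear convolution of [4, 2] and [3, 4]: y[0] = 4×3 = 12; y[1] = 4×4 + 2×3 = 22; y[2] = 2×4 = 8 → [12, 22, 8]. Given [12, 22, 8] matches, so answer: Yes

Yes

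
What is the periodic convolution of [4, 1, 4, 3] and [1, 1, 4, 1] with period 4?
Use y[k] = Σ_j u[j]·v[(k-j) mod 4]. y[0] = 4×1 + 1×1 + 4×4 + 3×1 = 24; y[1] = 4×1 + 1×1 + 4×1 + 3×4 = 21; y[2] = 4×4 + 1×1 + 4×1 + 3×1 = 24; y[3] = 4×1 + 1×4 + 4×1 + 3×1 = 15. Result: [24, 21, 24, 15]

[24, 21, 24, 15]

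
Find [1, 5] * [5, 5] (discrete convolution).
y[0] = 1×5 = 5; y[1] = 1×5 + 5×5 = 30; y[2] = 5×5 = 25

[5, 30, 25]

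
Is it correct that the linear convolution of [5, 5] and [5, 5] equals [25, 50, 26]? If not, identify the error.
Recompute linear convolution of [5, 5] and [5, 5]: y[0] = 5×5 = 25; y[1] = 5×5 + 5×5 = 50; y[2] = 5×5 = 25 → [25, 50, 25]. Compare to given [25, 50, 26]: they differ at index 2: given 26, correct 25, so answer: No

No. Error at index 2: given 26, correct 25.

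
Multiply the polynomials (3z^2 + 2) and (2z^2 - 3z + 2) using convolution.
Ascending coefficients: a = [2, 0, 3], b = [2, -3, 2]. c[0] = 2×2 = 4; c[1] = 2×-3 + 0×2 = -6; c[2] = 2×2 + 0×-3 + 3×2 = 10; c[3] = 0×2 + 3×-3 = -9; c[4] = 3×2 = 6. Result coefficients: [4, -6, 10, -9, 6] → 6z^4 - 9z^3 + 10z^2 - 6z + 4

6z^4 - 9z^3 + 10z^2 - 6z + 4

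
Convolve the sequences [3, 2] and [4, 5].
y[0] = 3×4 = 12; y[1] = 3×5 + 2×4 = 23; y[2] = 2×5 = 10

[12, 23, 10]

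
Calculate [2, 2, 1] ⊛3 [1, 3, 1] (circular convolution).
Use y[k] = Σ_j f[j]·g[(k-j) mod 3]. y[0] = 2×1 + 2×1 + 1×3 = 7; y[1] = 2×3 + 2×1 + 1×1 = 9; y[2] = 2×1 + 2×3 + 1×1 = 9. Result: [7, 9, 9]

[7, 9, 9]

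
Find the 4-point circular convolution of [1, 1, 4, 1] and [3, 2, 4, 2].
Use y[k] = Σ_j a[j]·b[(k-j) mod 4]. y[0] = 1×3 + 1×2 + 4×4 + 1×2 = 23; y[1] = 1×2 + 1×3 + 4×2 + 1×4 = 17; y[2] = 1×4 + 1×2 + 4×3 + 1×2 = 20; y[3] = 1×2 + 1×4 + 4×2 + 1×3 = 17. Result: [23, 17, 20, 17]

[23, 17, 20, 17]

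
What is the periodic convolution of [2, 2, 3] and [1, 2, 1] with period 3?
Use y[k] = Σ_j x[j]·h[(k-j) mod 3]. y[0] = 2×1 + 2×1 + 3×2 = 10; y[1] = 2×2 + 2×1 + 3×1 = 9; y[2] = 2×1 + 2×2 + 3×1 = 9. Result: [10, 9, 9]

[10, 9, 9]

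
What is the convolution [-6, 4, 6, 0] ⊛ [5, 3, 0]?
y[0] = -6×5 = -30; y[1] = -6×3 + 4×5 = 2; y[2] = -6×0 + 4×3 + 6×5 = 42; y[3] = 4×0 + 6×3 + 0×5 = 18; y[4] = 6×0 + 0×3 = 0; y[5] = 0×0 = 0

[-30, 2, 42, 18, 0, 0]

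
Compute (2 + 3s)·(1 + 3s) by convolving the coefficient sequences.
Ascending coefficients: a = [2, 3], b = [1, 3]. c[0] = 2×1 = 2; c[1] = 2×3 + 3×1 = 9; c[2] = 3×3 = 9. Result coefficients: [2, 9, 9] → 2 + 9s + 9s^2

2 + 9s + 9s^2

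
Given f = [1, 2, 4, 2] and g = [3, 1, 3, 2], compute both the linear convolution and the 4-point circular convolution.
Linear: y_lin[0] = 1×3 = 3; y_lin[1] = 1×1 + 2×3 = 7; y_lin[2] = 1×3 + 2×1 + 4×3 = 17; y_lin[3] = 1×2 + 2×3 + 4×1 + 2×3 = 18; y_lin[4] = 2×2 + 4×3 + 2×1 = 18; y_lin[5] = 4×2 + 2×3 = 14; y_lin[6] = 2×2 = 4 → [3, 7, 17, 18, 18, 14, 4]. Circular (length 4): y[0] = 1×3 + 2×2 + 4×3 + 2×1 = 21; y[1] = 1×1 + 2×3 + 4×2 + 2×3 = 21; y[2] = 1×3 + 2×1 + 4×3 + 2×2 = 21; y[3] = 1×2 + 2×3 + 4×1 + 2×3 = 18 → [21, 21, 21, 18]

Linear: [3, 7, 17, 18, 18, 14, 4], Circular: [21, 21, 21, 18]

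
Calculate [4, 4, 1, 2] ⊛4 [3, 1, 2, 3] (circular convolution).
Use y[k] = Σ_j f[j]·g[(k-j) mod 4]. y[0] = 4×3 + 4×3 + 1×2 + 2×1 = 28; y[1] = 4×1 + 4×3 + 1×3 + 2×2 = 23; y[2] = 4×2 + 4×1 + 1×3 + 2×3 = 21; y[3] = 4×3 + 4×2 + 1×1 + 2×3 = 27. Result: [28, 23, 21, 27]

[28, 23, 21, 27]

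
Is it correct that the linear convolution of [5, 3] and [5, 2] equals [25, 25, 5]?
Recompute linear convolution of [5, 3] and [5, 2]: y[0] = 5×5 = 25; y[1] = 5×2 + 3×5 = 25; y[2] = 3×2 = 6 → [25, 25, 6]. Compare to given [25, 25, 5]: they differ at index 2: given 5, correct 6, so answer: No

No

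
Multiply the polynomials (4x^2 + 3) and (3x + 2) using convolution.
Ascending coefficients: a = [3, 0, 4], b = [2, 3]. c[0] = 3×2 = 6; c[1] = 3×3 + 0×2 = 9; c[2] = 0×3 + 4×2 = 8; c[3] = 4×3 = 12. Result coefficients: [6, 9, 8, 12] → 12x^3 + 8x^2 + 9x + 6

12x^3 + 8x^2 + 9x + 6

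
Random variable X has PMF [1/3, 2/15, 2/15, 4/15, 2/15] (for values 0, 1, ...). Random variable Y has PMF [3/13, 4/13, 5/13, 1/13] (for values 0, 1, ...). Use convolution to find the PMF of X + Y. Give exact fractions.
P(X+Y=k) = Σ_i P(X=i)·P(Y=k-i) — a convolution of [1/3, 2/15, 2/15, 4/15, 2/15] and [3/13, 4/13, 5/13, 1/13]. P(X+Y=0) = (1/3)×(3/13) = 1/13; P(X+Y=1) = (1/3)×(4/13) + (2/15)×(3/13) = 4/39 + 2/65 = 2/15; P(X+Y=2) = (1/3)×(5/13) + (2/15)×(4/13) + (2/15)×(3/13) = 5/39 + 8/195 + 2/65 = 1/5; P(X+Y=3) = (1/3)×(1/13) + (2/15)×(5/13) + (2/15)×(4/13) + (4/15)×(3/13) = 1/39 + 2/39 + 8/195 + 4/65 = 7/39; P(X+Y=4) = (2/15)×(1/13) + (2/15)×(5/13) + (4/15)×(4/13) + (2/15)×(3/13) = 2/195 + 2/39 + 16/195 + 2/65 = 34/195; P(X+Y=5) = (2/15)×(1/13) + (4/15)×(5/13) + (2/15)×(4/13) = 2/195 + 4/39 + 8/195 = 2/13; P(X+Y=6) = (4/15)×(1/13) + (2/15)×(5/13) = 4/195 + 2/39 = 14/195; P(X+Y=7) = (2/15)×(1/13) = 2/195. PMF: [1/13, 2/15, 1/5, 7/39, 34/195, 2/13, 14/195, 2/195] (sums to 1 ✓)

[1/13, 2/15, 1/5, 7/39, 34/195, 2/13, 14/195, 2/195]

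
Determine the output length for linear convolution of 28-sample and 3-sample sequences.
Linear/full convolution length: m + n - 1 = 28 + 3 - 1 = 30

30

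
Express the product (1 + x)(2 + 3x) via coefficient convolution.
Ascending coefficients: a = [1, 1], b = [2, 3]. c[0] = 1×2 = 2; c[1] = 1×3 + 1×2 = 5; c[2] = 1×3 = 3. Result coefficients: [2, 5, 3] → 2 + 5x + 3x^2

2 + 5x + 3x^2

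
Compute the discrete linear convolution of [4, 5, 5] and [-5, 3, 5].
y[0] = 4×-5 = -20; y[1] = 4×3 + 5×-5 = -13; y[2] = 4×5 + 5×3 + 5×-5 = 10; y[3] = 5×5 + 5×3 = 40; y[4] = 5×5 = 25

[-20, -13, 10, 40, 25]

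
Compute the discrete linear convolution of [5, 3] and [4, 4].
y[0] = 5×4 = 20; y[1] = 5×4 + 3×4 = 32; y[2] = 3×4 = 12

[20, 32, 12]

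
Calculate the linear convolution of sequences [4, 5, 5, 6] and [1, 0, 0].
y[0] = 4×1 = 4; y[1] = 4×0 + 5×1 = 5; y[2] = 4×0 + 5×0 + 5×1 = 5; y[3] = 5×0 + 5×0 + 6×1 = 6; y[4] = 5×0 + 6×0 = 0; y[5] = 6×0 = 0

[4, 5, 5, 6, 0, 0]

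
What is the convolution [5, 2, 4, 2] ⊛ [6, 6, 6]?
y[0] = 5×6 = 30; y[1] = 5×6 + 2×6 = 42; y[2] = 5×6 + 2×6 + 4×6 = 66; y[3] = 2×6 + 4×6 + 2×6 = 48; y[4] = 4×6 + 2×6 = 36; y[5] = 2×6 = 12

[30, 42, 66, 48, 36, 12]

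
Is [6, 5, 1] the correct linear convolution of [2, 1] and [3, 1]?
Recompute linear convolution of [2, 1] and [3, 1]: y[0] = 2×3 = 6; y[1] = 2×1 + 1×3 = 5; y[2] = 1×1 = 1 → [6, 5, 1]. Given [6, 5, 1] matches, so answer: Yes

Yes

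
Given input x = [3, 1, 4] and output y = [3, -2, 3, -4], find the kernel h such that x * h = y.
Output length 4 = len(x) + len(h) - 1 ⇒ len(h) = 2. Solve h forward using h[k] = (y[k] - Σ_{i≥1} x[i]·h[k-i]) / x[0]: h[0] = y[0] / x[0] = 3 / 3 = 1; h[1] = (y[1] - 1×1) / x[0] = (-2 - 1×1) / 3 = -1. So h = [1, -1]. Forward-check [3, 1, 4] * [1, -1]: y[0] = 3×1 = 3; y[1] = 3×-1 + 1×1 = -2; y[2] = 1×-1 + 4×1 = 3; y[3] = 4×-1 = -4 → [3, -2, 3, -4] ✓

[1, -1]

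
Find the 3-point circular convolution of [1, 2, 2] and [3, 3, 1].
Use y[k] = Σ_j f[j]·g[(k-j) mod 3]. y[0] = 1×3 + 2×1 + 2×3 = 11; y[1] = 1×3 + 2×3 + 2×1 = 11; y[2] = 1×1 + 2×3 + 2×3 = 13. Result: [11, 11, 13]

[11, 11, 13]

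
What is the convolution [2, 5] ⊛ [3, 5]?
y[0] = 2×3 = 6; y[1] = 2×5 + 5×3 = 25; y[2] = 5×5 = 25

[6, 25, 25]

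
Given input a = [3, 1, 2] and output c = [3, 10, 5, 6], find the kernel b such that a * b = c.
Output length 4 = len(a) + len(b) - 1 ⇒ len(b) = 2. Solve b forward using b[k] = (c[k] - Σ_{i≥1} a[i]·b[k-i]) / a[0]: b[0] = c[0] / a[0] = 3 / 3 = 1; b[1] = (c[1] - 1×1) / a[0] = (10 - 1×1) / 3 = 3. So b = [1, 3]. Forward-check [3, 1, 2] * [1, 3]: c[0] = 3×1 = 3; c[1] = 3×3 + 1×1 = 10; c[2] = 1×3 + 2×1 = 5; c[3] = 2×3 = 6 → [3, 10, 5, 6] ✓

[1, 3]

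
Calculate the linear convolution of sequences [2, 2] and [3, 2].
y[0] = 2×3 = 6; y[1] = 2×2 + 2×3 = 10; y[2] = 2×2 = 4

[6, 10, 4]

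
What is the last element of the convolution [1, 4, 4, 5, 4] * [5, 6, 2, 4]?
Use y[k] = Σ_i a[i]·b[k-i] at k=7. y[7] = 4×4 = 16

16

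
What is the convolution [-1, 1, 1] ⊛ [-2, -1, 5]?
y[0] = -1×-2 = 2; y[1] = -1×-1 + 1×-2 = -1; y[2] = -1×5 + 1×-1 + 1×-2 = -8; y[3] = 1×5 + 1×-1 = 4; y[4] = 1×5 = 5

[2, -1, -8, 4, 5]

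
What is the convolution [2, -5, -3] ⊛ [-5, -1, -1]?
y[0] = 2×-5 = -10; y[1] = 2×-1 + -5×-5 = 23; y[2] = 2×-1 + -5×-1 + -3×-5 = 18; y[3] = -5×-1 + -3×-1 = 8; y[4] = -3×-1 = 3

[-10, 23, 18, 8, 3]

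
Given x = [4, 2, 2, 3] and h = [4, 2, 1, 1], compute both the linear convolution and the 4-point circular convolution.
Linear: y_lin[0] = 4×4 = 16; y_lin[1] = 4×2 + 2×4 = 16; y_lin[2] = 4×1 + 2×2 + 2×4 = 16; y_lin[3] = 4×1 + 2×1 + 2×2 + 3×4 = 22; y_lin[4] = 2×1 + 2×1 + 3×2 = 10; y_lin[5] = 2×1 + 3×1 = 5; y_lin[6] = 3×1 = 3 → [16, 16, 16, 22, 10, 5, 3]. Circular (length 4): y[0] = 4×4 + 2×1 + 2×1 + 3×2 = 26; y[1] = 4×2 + 2×4 + 2×1 + 3×1 = 21; y[2] = 4×1 + 2×2 + 2×4 + 3×1 = 19; y[3] = 4×1 + 2×1 + 2×2 + 3×4 = 22 → [26, 21, 19, 22]

Linear: [16, 16, 16, 22, 10, 5, 3], Circular: [26, 21, 19, 22]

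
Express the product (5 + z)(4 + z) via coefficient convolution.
Ascending coefficients: a = [5, 1], b = [4, 1]. c[0] = 5×4 = 20; c[1] = 5×1 + 1×4 = 9; c[2] = 1×1 = 1. Result coefficients: [20, 9, 1] → 20 + 9z + z^2

20 + 9z + z^2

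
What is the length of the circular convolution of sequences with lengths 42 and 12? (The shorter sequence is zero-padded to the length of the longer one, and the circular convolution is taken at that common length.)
Circular convolution (zero-padding the shorter input) has length max(m, n) = max(42, 12) = 42

42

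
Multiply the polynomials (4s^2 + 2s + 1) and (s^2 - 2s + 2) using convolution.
Ascending coefficients: a = [1, 2, 4], b = [2, -2, 1]. c[0] = 1×2 = 2; c[1] = 1×-2 + 2×2 = 2; c[2] = 1×1 + 2×-2 + 4×2 = 5; c[3] = 2×1 + 4×-2 = -6; c[4] = 4×1 = 4. Result coefficients: [2, 2, 5, -6, 4] → 4s^4 - 6s^3 + 5s^2 + 2s + 2

4s^4 - 6s^3 + 5s^2 + 2s + 2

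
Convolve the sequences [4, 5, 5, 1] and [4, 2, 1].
y[0] = 4×4 = 16; y[1] = 4×2 + 5×4 = 28; y[2] = 4×1 + 5×2 + 5×4 = 34; y[3] = 5×1 + 5×2 + 1×4 = 19; y[4] = 5×1 + 1×2 = 7; y[5] = 1×1 = 1

[16, 28, 34, 19, 7, 1]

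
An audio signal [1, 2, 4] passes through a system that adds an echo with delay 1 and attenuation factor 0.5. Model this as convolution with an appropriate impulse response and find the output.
Direct-path + delayed-attenuated-path model → impulse response h = [1, 0.5] (1 at lag 0, 0.5 at lag 1). Output y[n] = x[n] + 0.5·x[n - 1] (with x[n] = 0 outside 0..2): y[0] = 1 + 0.5×0 = 1; y[1] = 2 + 0.5×1 = 2.5; y[2] = 4 + 0.5×2 = 5.0; y[3] = 0 + 0.5×4 = 2.0. So y = [1, 2.5, 5.0, 2.0]

[1, 2.5, 5.0, 2.0]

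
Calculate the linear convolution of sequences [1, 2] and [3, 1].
y[0] = 1×3 = 3; y[1] = 1×1 + 2×3 = 7; y[2] = 2×1 = 2

[3, 7, 2]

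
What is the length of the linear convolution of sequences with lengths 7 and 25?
Linear/full convolution length: m + n - 1 = 7 + 25 - 1 = 31

31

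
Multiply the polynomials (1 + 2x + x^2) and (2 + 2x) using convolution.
Ascending coefficients: a = [1, 2, 1], b = [2, 2]. c[0] = 1×2 = 2; c[1] = 1×2 + 2×2 = 6; c[2] = 2×2 + 1×2 = 6; c[3] = 1×2 = 2. Result coefficients: [2, 6, 6, 2] → 2 + 6x + 6x^2 + 2x^3

2 + 6x + 6x^2 + 2x^3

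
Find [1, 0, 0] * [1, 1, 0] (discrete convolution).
y[0] = 1×1 = 1; y[1] = 1×1 + 0×1 = 1; y[2] = 1×0 + 0×1 + 0×1 = 0; y[3] = 0×0 + 0×1 = 0; y[4] = 0×0 = 0

[1, 1, 0, 0, 0]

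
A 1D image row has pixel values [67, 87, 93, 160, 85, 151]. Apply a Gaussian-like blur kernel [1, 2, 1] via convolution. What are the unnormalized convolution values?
Convolve image row [67, 87, 93, 160, 85, 151] with kernel [1, 2, 1]: y[0] = 67×1 = 67; y[1] = 67×2 + 87×1 = 221; y[2] = 67×1 + 87×2 + 93×1 = 334; y[3] = 87×1 + 93×2 + 160×1 = 433; y[4] = 93×1 + 160×2 + 85×1 = 498; y[5] = 160×1 + 85×2 + 151×1 = 481; y[6] = 85×1 + 151×2 = 387; y[7] = 151×1 = 151 → [67, 221, 334, 433, 498, 481, 387, 151]. Normalization factor = sum(kernel) = 4.

[67, 221, 334, 433, 498, 481, 387, 151]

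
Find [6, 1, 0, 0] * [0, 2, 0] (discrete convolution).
y[0] = 6×0 = 0; y[1] = 6×2 + 1×0 = 12; y[2] = 6×0 + 1×2 + 0×0 = 2; y[3] = 1×0 + 0×2 + 0×0 = 0; y[4] = 0×0 + 0×2 = 0; y[5] = 0×0 = 0

[0, 12, 2, 0, 0, 0]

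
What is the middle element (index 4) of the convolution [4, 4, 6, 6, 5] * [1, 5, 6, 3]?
Use y[k] = Σ_i a[i]·b[k-i] at k=4. y[4] = 4×3 + 6×6 + 6×5 + 5×1 = 83

83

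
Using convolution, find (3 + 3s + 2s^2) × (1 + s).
Ascending coefficients: a = [3, 3, 2], b = [1, 1]. c[0] = 3×1 = 3; c[1] = 3×1 + 3×1 = 6; c[2] = 3×1 + 2×1 = 5; c[3] = 2×1 = 2. Result coefficients: [3, 6, 5, 2] → 3 + 6s + 5s^2 + 2s^3

3 + 6s + 5s^2 + 2s^3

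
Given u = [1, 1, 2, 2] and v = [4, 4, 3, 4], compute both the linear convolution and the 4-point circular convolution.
Linear: y_lin[0] = 1×4 = 4; y_lin[1] = 1×4 + 1×4 = 8; y_lin[2] = 1×3 + 1×4 + 2×4 = 15; y_lin[3] = 1×4 + 1×3 + 2×4 + 2×4 = 23; y_lin[4] = 1×4 + 2×3 + 2×4 = 18; y_lin[5] = 2×4 + 2×3 = 14; y_lin[6] = 2×4 = 8 → [4, 8, 15, 23, 18, 14, 8]. Circular (length 4): y[0] = 1×4 + 1×4 + 2×3 + 2×4 = 22; y[1] = 1×4 + 1×4 + 2×4 + 2×3 = 22; y[2] = 1×3 + 1×4 + 2×4 + 2×4 = 23; y[3] = 1×4 + 1×3 + 2×4 + 2×4 = 23 → [22, 22, 23, 23]

Linear: [4, 8, 15, 23, 18, 14, 8], Circular: [22, 22, 23, 23]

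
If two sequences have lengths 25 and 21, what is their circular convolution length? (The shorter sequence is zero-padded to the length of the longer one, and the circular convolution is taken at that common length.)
Circular convolution (zero-padding the shorter input) has length max(m, n) = max(25, 21) = 25

25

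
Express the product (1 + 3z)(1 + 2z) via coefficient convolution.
Ascending coefficients: a = [1, 3], b = [1, 2]. c[0] = 1×1 = 1; c[1] = 1×2 + 3×1 = 5; c[2] = 3×2 = 6. Result coefficients: [1, 5, 6] → 1 + 5z + 6z^2

1 + 5z + 6z^2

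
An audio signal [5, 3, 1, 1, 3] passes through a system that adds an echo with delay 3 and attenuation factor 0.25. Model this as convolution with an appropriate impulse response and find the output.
Direct-path + delayed-attenuated-path model → impulse response h = [1, 0, 0, 0.25] (1 at lag 0, 0.25 at lag 3). Output y[n] = x[n] + 0.25·x[n - 3] (with x[n] = 0 outside 0..4): y[0] = 5 + 0.25×0 = 5; y[1] = 3 + 0.25×0 = 3; y[2] = 1 + 0.25×0 = 1; y[3] = 1 + 0.25×5 = 2.25; y[4] = 3 + 0.25×3 = 3.75; y[5] = 0 + 0.25×1 = 0.25; y[6] = 0 + 0.25×1 = 0.25; y[7] = 0 + 0.25×3 = 0.75. So y = [5, 3, 1, 2.25, 3.75, 0.25, 0.25, 0.75]

[5, 3, 1, 2.25, 3.75, 0.25, 0.25, 0.75]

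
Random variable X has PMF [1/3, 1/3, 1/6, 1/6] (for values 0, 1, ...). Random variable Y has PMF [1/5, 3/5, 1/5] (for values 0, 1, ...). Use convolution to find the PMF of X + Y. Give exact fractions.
P(X+Y=k) = Σ_i P(X=i)·P(Y=k-i) — a convolution of [1/3, 1/3, 1/6, 1/6] and [1/5, 3/5, 1/5]. P(X+Y=0) = (1/3)×(1/5) = 1/15; P(X+Y=1) = (1/3)×(3/5) + (1/3)×(1/5) = 1/5 + 1/15 = 4/15; P(X+Y=2) = (1/3)×(1/5) + (1/3)×(3/5) + (1/6)×(1/5) = 1/15 + 1/5 + 1/30 = 3/10; P(X+Y=3) = (1/3)×(1/5) + (1/6)×(3/5) + (1/6)×(1/5) = 1/15 + 1/10 + 1/30 = 1/5; P(X+Y=4) = (1/6)×(1/5) + (1/6)×(3/5) = 1/30 + 1/10 = 2/15; P(X+Y=5) = (1/6)×(1/5) = 1/30. PMF: [1/15, 4/15, 3/10, 1/5, 2/15, 1/30] (sums to 1 ✓)

[1/15, 4/15, 3/10, 1/5, 2/15, 1/30]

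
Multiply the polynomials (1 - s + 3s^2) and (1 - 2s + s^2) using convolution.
Ascending coefficients: a = [1, -1, 3], b = [1, -2, 1]. c[0] = 1×1 = 1; c[1] = 1×-2 + -1×1 = -3; c[2] = 1×1 + -1×-2 + 3×1 = 6; c[3] = -1×1 + 3×-2 = -7; c[4] = 3×1 = 3. Result coefficients: [1, -3, 6, -7, 3] → 1 - 3s + 6s^2 - 7s^3 + 3s^4

1 - 3s + 6s^2 - 7s^3 + 3s^4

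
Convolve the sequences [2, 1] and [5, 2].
y[0] = 2×5 = 10; y[1] = 2×2 + 1×5 = 9; y[2] = 1×2 = 2

[10, 9, 2]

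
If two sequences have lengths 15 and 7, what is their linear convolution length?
Linear/full convolution length: m + n - 1 = 15 + 7 - 1 = 21

21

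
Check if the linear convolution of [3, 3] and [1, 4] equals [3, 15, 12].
Recompute linear convolution of [3, 3] and [1, 4]: y[0] = 3×1 = 3; y[1] = 3×4 + 3×1 = 15; y[2] = 3×4 = 12 → [3, 15, 12]. Given [3, 15, 12] matches, so answer: Yes

Yes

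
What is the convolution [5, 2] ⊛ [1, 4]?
y[0] = 5×1 = 5; y[1] = 5×4 + 2×1 = 22; y[2] = 2×4 = 8

[5, 22, 8]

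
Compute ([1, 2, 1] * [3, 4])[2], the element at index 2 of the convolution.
Use y[k] = Σ_i a[i]·b[k-i] at k=2. y[2] = 2×4 + 1×3 = 11

11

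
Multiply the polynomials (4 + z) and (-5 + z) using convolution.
Ascending coefficients: a = [4, 1], b = [-5, 1]. c[0] = 4×-5 = -20; c[1] = 4×1 + 1×-5 = -1; c[2] = 1×1 = 1. Result coefficients: [-20, -1, 1] → -20 - z + z^2

-20 - z + z^2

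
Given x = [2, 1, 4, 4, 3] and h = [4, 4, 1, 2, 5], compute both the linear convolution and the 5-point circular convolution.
Linear: y_lin[0] = 2×4 = 8; y_lin[1] = 2×4 + 1×4 = 12; y_lin[2] = 2×1 + 1×4 + 4×4 = 22; y_lin[3] = 2×2 + 1×1 + 4×4 + 4×4 = 37; y_lin[4] = 2×5 + 1×2 + 4×1 + 4×4 + 3×4 = 44; y_lin[5] = 1×5 + 4×2 + 4×1 + 3×4 = 29; y_lin[6] = 4×5 + 4×2 + 3×1 = 31; y_lin[7] = 4×5 + 3×2 = 26; y_lin[8] = 3×5 = 15 → [8, 12, 22, 37, 44, 29, 31, 26, 15]. Circular (length 5): y[0] = 2×4 + 1×5 + 4×2 + 4×1 + 3×4 = 37; y[1] = 2×4 + 1×4 + 4×5 + 4×2 + 3×1 = 43; y[2] = 2×1 + 1×4 + 4×4 + 4×5 + 3×2 = 48; y[3] = 2×2 + 1×1 + 4×4 + 4×4 + 3×5 = 52; y[4] = 2×5 + 1×2 + 4×1 + 4×4 + 3×4 = 44 → [37, 43, 48, 52, 44]

Linear: [8, 12, 22, 37, 44, 29, 31, 26, 15], Circular: [37, 43, 48, 52, 44]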